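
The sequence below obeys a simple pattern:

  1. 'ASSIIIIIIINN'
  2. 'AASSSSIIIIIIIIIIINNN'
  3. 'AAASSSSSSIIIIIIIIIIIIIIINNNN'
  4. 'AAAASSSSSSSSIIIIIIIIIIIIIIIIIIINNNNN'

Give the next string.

The n-th term is n A's then 2n S's then 4n+3 I's then n+1 N's (n = 1, 2, …).
At n = 5 the blocks have lengths 5, 10, 23, 6.

AAAAASSSSSSSSSSIIIIIIIIIIIIIIIIIIIIIIINNNNNN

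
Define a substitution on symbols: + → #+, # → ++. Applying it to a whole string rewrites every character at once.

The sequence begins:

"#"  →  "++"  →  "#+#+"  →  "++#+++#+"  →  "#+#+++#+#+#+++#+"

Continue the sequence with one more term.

++#+++#+#+#+++#+++#+++#+#+#+++#+

Replace each of the 16 characters of #+#+++#+#+#+++#+ in place — ++ #+ ++ #+ #+ #+ ++ #+ ++ #+ ++ #+ #+ #+ ++ #+ — and concatenate.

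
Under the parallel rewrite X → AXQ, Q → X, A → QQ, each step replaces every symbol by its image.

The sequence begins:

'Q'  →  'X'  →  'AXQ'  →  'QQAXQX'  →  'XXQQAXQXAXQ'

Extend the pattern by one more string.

Rewriting each symbol of XXQQAXQXAXQ: X→AXQ, X→AXQ, Q→X, Q→X, A→QQ, X→AXQ, Q→X, X→AXQ, A→QQ, X→AXQ, Q→X, which concatenates to AXQ AXQ X X QQ AXQ X AXQ QQ AXQ X.

AXQAXQXXQQAXQXAXQQQAXQX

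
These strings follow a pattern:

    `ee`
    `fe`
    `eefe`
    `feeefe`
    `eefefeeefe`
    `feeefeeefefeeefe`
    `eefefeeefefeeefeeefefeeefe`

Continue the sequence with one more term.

From term 3 onward, concatenate the second-to-last term with the last: ee·fe = eefe, fe·eefe = feeefe, …
So term 8 is feeefeeefefeeefe·eefefeeefefeeefeeefefeeefe.

feeefeeefefeeefeeefefeeefefeeefeeefefeeefe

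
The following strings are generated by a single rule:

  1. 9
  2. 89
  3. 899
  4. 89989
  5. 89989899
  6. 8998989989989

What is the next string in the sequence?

899898998998989989899

Each term (from the third on) is the previous term followed by the one before it: term 3 = 89·9 = 899.
Continuing: 8998989989989 · 89989899 gives term 7.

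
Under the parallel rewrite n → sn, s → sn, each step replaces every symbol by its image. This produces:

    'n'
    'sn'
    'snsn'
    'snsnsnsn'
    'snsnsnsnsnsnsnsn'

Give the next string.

Replace each of the 16 characters of snsnsnsnsnsnsnsn in place — sn sn sn sn sn sn sn sn sn sn sn sn sn sn sn sn — and concatenate.

snsnsnsnsnsnsnsnsnsnsnsnsnsnsnsn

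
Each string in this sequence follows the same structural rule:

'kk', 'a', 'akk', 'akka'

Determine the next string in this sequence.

akkaakk

Each term (from the third on) is the previous term followed by the one before it: term 3 = a·kk = akk.
So term 5 is akka·akk.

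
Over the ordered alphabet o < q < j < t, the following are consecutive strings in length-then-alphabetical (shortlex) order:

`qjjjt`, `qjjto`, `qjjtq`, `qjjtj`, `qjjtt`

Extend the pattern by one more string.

qjtoo

Find the rightmost character of qjjtt below t, bump it to the next letter, and reset everything to its right to o.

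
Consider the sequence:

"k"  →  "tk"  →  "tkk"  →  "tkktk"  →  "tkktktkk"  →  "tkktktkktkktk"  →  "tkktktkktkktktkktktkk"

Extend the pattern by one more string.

tkktktkktkktktkktktkktkktktkktkktk

This is a Fibonacci-style word recurrence s(k) = s(k−1)·s(k−2): e.g. tk·k = tkk.
So term 8 is tkktktkktkktktkktktkk·tkktktkktkktk.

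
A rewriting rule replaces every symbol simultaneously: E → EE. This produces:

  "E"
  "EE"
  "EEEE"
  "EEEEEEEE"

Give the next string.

Expanding EEEEEEEE: E→EE, E→EE, E→EE, E→EE, E→EE, E→EE, E→EE, E→EE. Concatenated: EE EE EE EE EE EE EE EE.

EEEEEEEEEEEEEEEE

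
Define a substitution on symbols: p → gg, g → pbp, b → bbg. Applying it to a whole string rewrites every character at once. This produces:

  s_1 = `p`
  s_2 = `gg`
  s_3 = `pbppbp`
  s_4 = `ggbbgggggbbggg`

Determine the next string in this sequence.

pbppbpbbgbbgpbppbppbppbppbpbbgbbgpbppbppbp

Applying the rule to each of the 14 symbols of ggbbgggggbbggg gives the pieces pbp pbp bbg bbg pbp pbp pbp pbp pbp bbg bbg pbp pbp pbp, which concatenate to the answer.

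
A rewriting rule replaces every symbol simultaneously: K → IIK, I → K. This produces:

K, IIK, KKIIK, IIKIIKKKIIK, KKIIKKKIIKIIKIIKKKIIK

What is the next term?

Replace each of the 21 characters of KKIIKKKIIKIIKIIKKKIIK in place — IIK IIK K K IIK IIK IIK K K IIK K K IIK K K IIK IIK IIK K K IIK — and concatenate.

IIKIIKKKIIKIIKIIKKKIIKKKIIKKKIIKIIKIIKKKIIK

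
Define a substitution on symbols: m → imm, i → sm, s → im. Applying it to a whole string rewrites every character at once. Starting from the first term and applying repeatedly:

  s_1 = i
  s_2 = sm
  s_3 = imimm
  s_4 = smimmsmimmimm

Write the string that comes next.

Applying the rule to each of the 13 symbols of smimmsmimmimm gives the pieces im imm sm imm imm im imm sm imm imm sm imm imm, which concatenate to the answer.

imimmsmimmimmimimmsmimmimmsmimmimm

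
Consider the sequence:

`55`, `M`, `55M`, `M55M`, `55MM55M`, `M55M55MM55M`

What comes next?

55MM55MM55M55MM55M

Each term (from the third on) is the two preceding terms concatenated in order: term 3 = 55·M = 55M.
So term 7 is 55MM55M·M55M55MM55M.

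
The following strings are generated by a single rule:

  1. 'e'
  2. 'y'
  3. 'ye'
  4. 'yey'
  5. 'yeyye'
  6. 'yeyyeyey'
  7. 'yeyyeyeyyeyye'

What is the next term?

yeyyeyeyyeyyeyeyyeyey

Each term (from the third on) is the previous term followed by the one before it: term 3 = y·e = ye.
The next term joins yeyyeyeyyeyye and yeyyeyey.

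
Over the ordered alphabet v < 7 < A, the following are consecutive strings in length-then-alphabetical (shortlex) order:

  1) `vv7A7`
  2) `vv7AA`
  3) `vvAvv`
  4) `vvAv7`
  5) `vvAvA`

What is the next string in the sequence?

The successor of vvAvA increments the rightmost position that isn't already A and resets every position after it to v.

vvA7v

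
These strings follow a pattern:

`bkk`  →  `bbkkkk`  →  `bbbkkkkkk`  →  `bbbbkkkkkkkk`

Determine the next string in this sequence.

Term n consists of n b's, followed by 2n k's (n = 1, 2, …).
For the next term, n = 5, so the run lengths are 5, 10.

bbbbbkkkkkkkkkk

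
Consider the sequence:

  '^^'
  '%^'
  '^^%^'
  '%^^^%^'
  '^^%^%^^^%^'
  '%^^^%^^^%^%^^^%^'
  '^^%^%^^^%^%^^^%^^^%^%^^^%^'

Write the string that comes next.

This is a Fibonacci-style word recurrence s(k) = s(k−2)·s(k−1): e.g. ^^·%^ = ^^%^.
Continuing: %^^^%^^^%^%^^^%^ · ^^%^%^^^%^%^^^%^^^%^%^^^%^ gives term 8.

%^^^%^^^%^%^^^%^^^%^%^^^%^%^^^%^^^%^%^^^%^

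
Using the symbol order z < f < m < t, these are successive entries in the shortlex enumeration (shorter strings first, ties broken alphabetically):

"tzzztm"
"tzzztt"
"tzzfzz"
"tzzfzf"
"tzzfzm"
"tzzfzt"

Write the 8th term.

Advancing 2 positions from tzzfzt through tzzfzt → tzzffz reaches term 8.

tzzfff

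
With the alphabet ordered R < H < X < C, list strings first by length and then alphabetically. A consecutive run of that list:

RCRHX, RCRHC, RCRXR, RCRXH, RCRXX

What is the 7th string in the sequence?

Stepping forward 2 times from RCRXX: RCRXX → RCRXC, then the target.

RCRCR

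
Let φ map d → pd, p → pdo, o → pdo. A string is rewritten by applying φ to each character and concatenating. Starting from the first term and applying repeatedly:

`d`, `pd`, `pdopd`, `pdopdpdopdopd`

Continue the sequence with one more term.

pdopdpdopdopdpdopdpdopdopdpdopdopd

Applying the rule to each of the 13 symbols of pdopdpdopdopd gives the pieces pdo pd pdo pdo pd pdo pd pdo pdo pd pdo pdo pd, which concatenate to the answer.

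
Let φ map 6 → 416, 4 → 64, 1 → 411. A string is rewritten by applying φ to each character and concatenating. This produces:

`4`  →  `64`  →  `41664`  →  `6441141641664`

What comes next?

4166464411411644114166441141641664

φ(6441141641664) expands symbol-by-symbol to 416 64 64 411 411 64 411 416 64 411 416 416 64; joining the 13 pieces gives the next term.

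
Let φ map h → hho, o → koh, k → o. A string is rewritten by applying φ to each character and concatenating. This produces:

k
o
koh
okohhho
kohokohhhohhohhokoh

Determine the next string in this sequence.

φ(kohokohhhohhohhokoh) expands symbol-by-symbol to o koh hho koh o koh hho hho hho koh hho hho koh hho hho koh o koh hho; joining the 19 pieces gives the next term.

okohhhokohokohhhohhohhokohhhohhokohhhohhokohokohhho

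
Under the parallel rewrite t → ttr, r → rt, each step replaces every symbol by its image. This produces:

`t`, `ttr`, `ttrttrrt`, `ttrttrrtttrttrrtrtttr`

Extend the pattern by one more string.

Rewriting the 21 symbols of ttrttrrtttrttrrtrtttr one by one yields ttr ttr rt ttr ttr rt rt ttr ttr ttr rt ttr ttr rt rt ttr rt ttr ttr ttr rt; concatenated:

ttrttrrtttrttrrtrtttrttrttrrtttrttrrtrtttrrtttrttrttrrt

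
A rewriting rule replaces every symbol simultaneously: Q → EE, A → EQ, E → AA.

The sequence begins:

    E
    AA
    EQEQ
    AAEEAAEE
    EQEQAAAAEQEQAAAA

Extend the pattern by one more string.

Replace each of the 16 characters of EQEQAAAAEQEQAAAA in place — AA EE AA EE EQ EQ EQ EQ AA EE AA EE EQ EQ EQ EQ — and concatenate.

AAEEAAEEEQEQEQEQAAEEAAEEEQEQEQEQ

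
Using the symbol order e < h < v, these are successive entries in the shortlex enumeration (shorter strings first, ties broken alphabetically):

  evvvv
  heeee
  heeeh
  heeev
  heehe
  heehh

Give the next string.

heehv

The successor of heehh increments the rightmost position that isn't already v and resets every position after it to e.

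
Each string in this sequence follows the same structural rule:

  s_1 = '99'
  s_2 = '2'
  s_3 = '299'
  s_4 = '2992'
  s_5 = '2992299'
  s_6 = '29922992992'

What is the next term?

299229929922992299

From term 3 onward, concatenate the last term with the second-to-last: 2·99 = 299, 299·2 = 2992, …
The next term joins 29922992992 and 2992299.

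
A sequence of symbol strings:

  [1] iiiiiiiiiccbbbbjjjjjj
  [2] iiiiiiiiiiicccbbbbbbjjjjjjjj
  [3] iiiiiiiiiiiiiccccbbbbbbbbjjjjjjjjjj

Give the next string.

Term n consists of 2n+3 i's, followed by n-1 c's, followed by 2n-2 b's, followed by 2n j's, where the shown terms are n = 3, 4, 5.
Setting n = 6 gives 15, 5, 10, 12 characters in each block.

iiiiiiiiiiiiiiicccccbbbbbbbbbbjjjjjjjjjjjj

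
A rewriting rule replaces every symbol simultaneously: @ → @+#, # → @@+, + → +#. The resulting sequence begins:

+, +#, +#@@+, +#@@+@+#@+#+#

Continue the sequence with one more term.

+#@@+@+#@+#+#@+#+#@@+@+#+#@@++#@@+

Replace each of the 13 characters of +#@@+@+#@+#+# in place — +# @@+ @+# @+# +# @+# +# @@+ @+# +# @@+ +# @@+ — and concatenate.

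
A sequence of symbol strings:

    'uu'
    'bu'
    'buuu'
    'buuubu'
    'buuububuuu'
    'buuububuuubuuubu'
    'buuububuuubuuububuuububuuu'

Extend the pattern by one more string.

This is a Fibonacci-style word recurrence s(k) = s(k−1)·s(k−2): e.g. bu·uu = buuu.
Continuing: buuububuuubuuububuuububuuu · buuububuuubuuubu gives term 8.

buuububuuubuuububuuububuuubuuububuuubuuubu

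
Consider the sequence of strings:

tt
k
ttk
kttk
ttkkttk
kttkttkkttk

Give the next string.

From term 3 onward, concatenate the second-to-last term with the last: tt·k = ttk, k·ttk = kttk, …
The next term joins ttkkttk and kttkttkkttk.

ttkkttkkttkttkkttk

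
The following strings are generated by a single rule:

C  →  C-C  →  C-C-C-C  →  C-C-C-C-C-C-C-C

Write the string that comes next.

Each string is two copies of the previous one joined by '-'.
One more doubling of C-C-C-C-C-C-C-C gives the answer.

C-C-C-C-C-C-C-C-C-C-C-C-C-C-C-C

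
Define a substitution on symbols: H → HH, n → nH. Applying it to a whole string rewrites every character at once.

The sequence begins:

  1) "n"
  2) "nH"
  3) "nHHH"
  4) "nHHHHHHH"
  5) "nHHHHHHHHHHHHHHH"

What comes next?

Rewriting the 16 symbols of nHHHHHHHHHHHHHHH one by one yields nH HH HH HH HH HH HH HH HH HH HH HH HH HH HH HH; concatenated:

nHHHHHHHHHHHHHHHHHHHHHHHHHHHHHHH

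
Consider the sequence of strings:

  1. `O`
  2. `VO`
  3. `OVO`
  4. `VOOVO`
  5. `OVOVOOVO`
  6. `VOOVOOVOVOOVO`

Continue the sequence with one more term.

OVOVOOVOVOOVOOVOVOOVO

From term 3 onward, concatenate the second-to-last term with the last: O·VO = OVO, VO·OVO = VOOVO, …
The next term joins OVOVOOVO and VOOVOOVOVOOVO.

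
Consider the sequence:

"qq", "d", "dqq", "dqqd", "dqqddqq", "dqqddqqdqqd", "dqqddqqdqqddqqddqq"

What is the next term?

dqqddqqdqqddqqddqqdqqddqqdqqd

From term 3 onward, concatenate the last term with the second-to-last: d·qq = dqq, dqq·d = dqqd, …
The next term joins dqqddqqdqqddqqddqq and dqqddqqdqqd.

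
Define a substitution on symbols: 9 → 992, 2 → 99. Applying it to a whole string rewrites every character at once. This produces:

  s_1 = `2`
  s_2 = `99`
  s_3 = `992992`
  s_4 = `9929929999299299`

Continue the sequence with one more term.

Replace each of the 16 characters of 9929929999299299 in place — 992 992 99 992 992 99 992 992 992 992 99 992 992 99 992 992 — and concatenate.

99299299992992999929929929929999299299992992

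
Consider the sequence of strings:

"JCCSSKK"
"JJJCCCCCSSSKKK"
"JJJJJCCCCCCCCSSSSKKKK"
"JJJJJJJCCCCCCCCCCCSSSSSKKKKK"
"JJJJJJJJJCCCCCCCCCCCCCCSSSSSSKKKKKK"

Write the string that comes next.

Reading off run lengths: J runs 1, 3, 5, 7, 9; C runs 2, 5, 8, 11, 14; S runs 2, 3, 4, 5, 6; K runs 2, 3, 4, 5, 6 — each is linear in n (n = 1, 2, …).
At n = 6 the blocks have lengths 11, 17, 7, 7.

JJJJJJJJJJJCCCCCCCCCCCCCCCCCSSSSSSSKKKKKKK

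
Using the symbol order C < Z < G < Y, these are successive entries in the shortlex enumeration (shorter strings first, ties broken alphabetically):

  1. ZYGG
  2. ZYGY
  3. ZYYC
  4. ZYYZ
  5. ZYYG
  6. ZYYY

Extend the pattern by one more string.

GCCC

Treat ZYYY as a base-4 numeral over the given alphabet and add one, carrying through any trailing Y's.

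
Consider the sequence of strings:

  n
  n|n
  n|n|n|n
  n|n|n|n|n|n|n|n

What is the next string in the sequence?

s(k+1) = s(k)·|·s(k) — each term doubles the last with '|' between the halves.
Doubling n|n|n|n|n|n|n|n with '|' between the halves:

n|n|n|n|n|n|n|n|n|n|n|n|n|n|n|n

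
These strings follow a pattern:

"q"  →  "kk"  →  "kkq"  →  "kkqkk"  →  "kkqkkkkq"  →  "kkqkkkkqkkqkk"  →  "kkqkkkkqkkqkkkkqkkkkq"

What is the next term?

kkqkkkkqkkqkkkkqkkkkqkkqkkkkqkkqkk

Each term (from the third on) is the previous term followed by the one before it: term 3 = kk·q = kkq.
So term 8 is kkqkkkkqkkqkkkkqkkkkq·kkqkkkkqkkqkk.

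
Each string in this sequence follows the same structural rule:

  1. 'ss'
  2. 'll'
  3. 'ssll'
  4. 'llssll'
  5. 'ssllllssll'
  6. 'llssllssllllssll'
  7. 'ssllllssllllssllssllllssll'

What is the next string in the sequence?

llssllssllllssllssllllssllllssllssllllssll

From term 3 onward, concatenate the second-to-last term with the last: ss·ll = ssll, ll·ssll = llssll, …
So term 8 is llssllssllllssll·ssllllssllllssllssllllssll.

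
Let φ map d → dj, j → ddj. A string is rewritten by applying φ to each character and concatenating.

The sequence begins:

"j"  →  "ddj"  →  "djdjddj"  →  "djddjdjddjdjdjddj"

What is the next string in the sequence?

djddjdjdjddjdjddjdjdjddjdjddjdjddjdjdjddj

Applying the rule to each of the 17 symbols of djddjdjddjdjdjddj gives the pieces dj ddj dj dj ddj dj ddj dj dj ddj dj ddj dj ddj dj dj ddj, which concatenate to the answer.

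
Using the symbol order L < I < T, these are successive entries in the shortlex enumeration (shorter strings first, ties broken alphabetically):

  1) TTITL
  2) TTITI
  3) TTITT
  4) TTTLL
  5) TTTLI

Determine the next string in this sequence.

TTTLT

The successor of TTTLI increments the rightmost position that isn't already T and resets every position after it to L.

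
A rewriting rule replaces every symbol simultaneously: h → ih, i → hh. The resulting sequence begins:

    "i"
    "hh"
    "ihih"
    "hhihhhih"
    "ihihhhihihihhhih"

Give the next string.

hhihhhihihihhhihhhihhhihihihhhih

Replace each of the 16 characters of ihihhhihihihhhih in place — hh ih hh ih ih ih hh ih hh ih hh ih ih ih hh ih — and concatenate.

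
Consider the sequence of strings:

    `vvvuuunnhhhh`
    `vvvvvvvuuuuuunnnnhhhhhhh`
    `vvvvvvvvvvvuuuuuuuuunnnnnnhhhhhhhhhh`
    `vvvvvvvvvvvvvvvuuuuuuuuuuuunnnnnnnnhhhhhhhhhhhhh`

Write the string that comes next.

Each string has the form v^{4n-1} u^{3n} n^{2n} h^{3n+1} (n = 1, 2, …).
For the next term, n = 5, so the run lengths are 19, 15, 10, 16.

vvvvvvvvvvvvvvvvvvvuuuuuuuuuuuuuuunnnnnnnnnnhhhhhhhhhhhhhhhh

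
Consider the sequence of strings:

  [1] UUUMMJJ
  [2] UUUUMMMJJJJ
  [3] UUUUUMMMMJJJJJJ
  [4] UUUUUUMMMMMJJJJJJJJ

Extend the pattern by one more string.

UUUUUUUMMMMMMJJJJJJJJJJ

The n-th term is n+2 U's then n+1 M's then 2n J's (n = 1, 2, …).
Setting n = 5 gives 7, 6, 10 characters in each block.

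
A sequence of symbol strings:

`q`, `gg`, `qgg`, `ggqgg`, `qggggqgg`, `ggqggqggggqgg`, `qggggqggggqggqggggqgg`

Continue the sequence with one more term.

This is a Fibonacci-style word recurrence s(k) = s(k−2)·s(k−1): e.g. q·gg = qgg.
So term 8 is ggqggqggggqgg·qggggqggggqggqggggqgg.

ggqggqggggqggqggggqggggqggqggggqgg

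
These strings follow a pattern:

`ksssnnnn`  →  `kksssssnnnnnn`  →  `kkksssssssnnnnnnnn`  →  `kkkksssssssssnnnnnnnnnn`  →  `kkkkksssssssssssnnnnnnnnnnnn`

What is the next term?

Reading off run lengths: k runs 1, 2, 3, 4, 5; s runs 3, 5, 7, 9, 11; n runs 4, 6, 8, 10, 12 — each is linear in n (n = 1, 2, …).
Setting n = 6 gives 6, 13, 14 characters in each block.

kkkkkksssssssssssssnnnnnnnnnnnnnn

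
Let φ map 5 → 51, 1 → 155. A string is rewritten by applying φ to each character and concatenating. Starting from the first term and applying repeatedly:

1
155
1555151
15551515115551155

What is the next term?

Rewriting the 17 symbols of 15551515115551155 one by one yields 155 51 51 51 155 51 155 51 155 155 51 51 51 155 155 51 51; concatenated:

15551515115551155511551555151511551555151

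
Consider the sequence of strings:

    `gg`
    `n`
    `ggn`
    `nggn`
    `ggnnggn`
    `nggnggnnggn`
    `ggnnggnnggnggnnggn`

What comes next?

Each term (from the third on) is the two preceding terms concatenated in order: term 3 = gg·n = ggn.
Continuing: nggnggnnggn · ggnnggnnggnggnnggn gives term 8.

nggnggnnggnggnnggnnggnggnnggn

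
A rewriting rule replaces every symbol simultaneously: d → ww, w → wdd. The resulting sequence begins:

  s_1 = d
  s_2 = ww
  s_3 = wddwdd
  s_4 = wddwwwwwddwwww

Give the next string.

wddwwwwwddwddwddwddwddwwwwwddwddwddwdd

φ(wddwwwwwddwwww) expands symbol-by-symbol to wdd ww ww wdd wdd wdd wdd wdd ww ww wdd wdd wdd wdd; joining the 14 pieces gives the next term.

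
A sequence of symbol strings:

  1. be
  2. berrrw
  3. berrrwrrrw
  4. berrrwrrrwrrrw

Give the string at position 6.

berrrwrrrwrrrwrrrwrrrw

The strings grow by a fixed suffix rrrw each time.
From berrrwrrrwrrrw, 2 further steps: berrrwrrrwrrrw → berrrwrrrwrrrwrrrw → (answer).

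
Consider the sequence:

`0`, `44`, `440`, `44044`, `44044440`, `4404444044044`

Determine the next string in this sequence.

From term 3 onward, concatenate the last term with the second-to-last: 44·0 = 440, 440·44 = 44044, …
The next term joins 4404444044044 and 44044440.

440444404404444044440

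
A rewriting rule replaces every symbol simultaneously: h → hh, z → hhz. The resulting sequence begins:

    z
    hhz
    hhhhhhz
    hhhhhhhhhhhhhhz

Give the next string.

Rewriting the 15 symbols of hhhhhhhhhhhhhhz one by one yields hh hh hh hh hh hh hh hh hh hh hh hh hh hh hhz; concatenated:

hhhhhhhhhhhhhhhhhhhhhhhhhhhhhhz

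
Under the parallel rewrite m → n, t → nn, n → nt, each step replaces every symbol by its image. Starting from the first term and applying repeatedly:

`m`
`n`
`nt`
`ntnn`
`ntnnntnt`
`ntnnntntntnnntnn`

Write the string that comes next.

φ(ntnnntntntnnntnn) expands symbol-by-symbol to nt nn nt nt nt nn nt nn nt nn nt nt nt nn nt nt; joining the 16 pieces gives the next term.

ntnnntntntnnntnnntnnntntntnnntnt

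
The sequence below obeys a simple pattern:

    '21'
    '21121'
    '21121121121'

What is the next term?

Every step duplicates the string with '1' between the halves.
Doubling 21121121121 with '1' between the halves:

21121121121121121121121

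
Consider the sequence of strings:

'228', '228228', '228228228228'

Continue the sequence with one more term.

s(k+1) = s(k)·s(k) — each term doubles the last.
Doubling 228228228228:

228228228228228228228228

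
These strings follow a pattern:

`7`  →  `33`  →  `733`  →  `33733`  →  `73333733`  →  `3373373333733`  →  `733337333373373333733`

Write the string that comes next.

3373373333733733337333373373333733

This is a Fibonacci-style word recurrence s(k) = s(k−2)·s(k−1): e.g. 7·33 = 733.
The next term joins 3373373333733 and 733337333373373333733.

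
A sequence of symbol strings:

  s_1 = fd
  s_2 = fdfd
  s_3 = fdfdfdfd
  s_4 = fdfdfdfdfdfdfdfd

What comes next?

Each string is two copies of the previous one concatenated.
Doubling fdfdfdfdfdfdfdfd:

fdfdfdfdfdfdfdfdfdfdfdfdfdfdfdfd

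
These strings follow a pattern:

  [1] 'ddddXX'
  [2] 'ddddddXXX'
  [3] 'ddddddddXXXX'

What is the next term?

ddddddddddXXXXX

Each string has the form d^{2n} X^{n}, where the shown terms are n = 2, 3, 4.
For the next term, n = 5, so the run lengths are 10, 5.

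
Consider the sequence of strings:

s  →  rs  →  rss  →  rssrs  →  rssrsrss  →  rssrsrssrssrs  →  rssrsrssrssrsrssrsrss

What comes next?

This is a Fibonacci-style word recurrence s(k) = s(k−1)·s(k−2): e.g. rs·s = rss.
Continuing: rssrsrssrssrsrssrsrss · rssrsrssrssrs gives term 8.

rssrsrssrssrsrssrsrssrssrsrssrssrs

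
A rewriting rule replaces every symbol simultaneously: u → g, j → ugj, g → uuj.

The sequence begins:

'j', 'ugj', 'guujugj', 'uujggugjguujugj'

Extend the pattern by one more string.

ggugjuujuujguujugjuujggugjguujugj

Applying the rule to each of the 15 symbols of uujggugjguujugj gives the pieces g g ugj uuj uuj g uuj ugj uuj g g ugj g uuj ugj, which concatenate to the answer.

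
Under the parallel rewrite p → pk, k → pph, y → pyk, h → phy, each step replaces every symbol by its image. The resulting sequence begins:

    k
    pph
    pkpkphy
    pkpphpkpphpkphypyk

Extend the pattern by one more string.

Rewriting the 18 symbols of pkpphpkpphpkphypyk one by one yields pk pph pk pk phy pk pph pk pk phy pk pph pk phy pyk pk pyk pph; concatenated:

pkpphpkpkphypkpphpkpkphypkpphpkphypykpkpykpph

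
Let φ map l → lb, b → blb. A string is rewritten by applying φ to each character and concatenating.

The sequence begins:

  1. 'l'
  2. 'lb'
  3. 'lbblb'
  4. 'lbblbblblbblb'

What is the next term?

lbblbblblbblbblblbblblbblbblblbblb

Applying the rule to each of the 13 symbols of lbblbblblbblb gives the pieces lb blb blb lb blb blb lb blb lb blb blb lb blb, which concatenate to the answer.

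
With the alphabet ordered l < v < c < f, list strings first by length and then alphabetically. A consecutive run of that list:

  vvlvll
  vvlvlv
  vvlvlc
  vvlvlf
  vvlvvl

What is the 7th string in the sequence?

vvlvvc

Stepping forward 2 times from vvlvvl: vvlvvl → vvlvvv, then the target.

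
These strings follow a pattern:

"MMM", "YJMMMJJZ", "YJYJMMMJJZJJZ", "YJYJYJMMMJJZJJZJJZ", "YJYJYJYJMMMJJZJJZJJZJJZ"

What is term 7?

s(k+1) = YJ·s(k)·JJZ, so each term gains YJ as a prefix and JJZ as a suffix.
From YJYJYJYJMMMJJZJJZJJZJJZ, 2 further steps: YJYJYJYJMMMJJZJJZJJZJJZ → YJYJYJYJYJMMMJJZJJZJJZJJZJJZ → (answer).

YJYJYJYJYJYJMMMJJZJJZJJZJJZJJZJJZ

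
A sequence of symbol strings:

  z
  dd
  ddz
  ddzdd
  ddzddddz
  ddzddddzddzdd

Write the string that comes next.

ddzddddzddzddddzddddz

From term 3 onward, concatenate the last term with the second-to-last: dd·z = ddz, ddz·dd = ddzdd, …
The next term joins ddzddddzddzdd and ddzddddz.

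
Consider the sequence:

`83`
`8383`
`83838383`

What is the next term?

s(k+1) = s(k)·s(k) — each term doubles the last.
One more doubling of 83838383 gives the answer.

8383838383838383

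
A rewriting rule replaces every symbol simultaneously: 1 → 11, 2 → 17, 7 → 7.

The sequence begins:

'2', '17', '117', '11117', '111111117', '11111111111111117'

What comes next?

Rewriting the 17 symbols of 11111111111111117 one by one yields 11 11 11 11 11 11 11 11 11 11 11 11 11 11 11 11 7; concatenated:

111111111111111111111111111111117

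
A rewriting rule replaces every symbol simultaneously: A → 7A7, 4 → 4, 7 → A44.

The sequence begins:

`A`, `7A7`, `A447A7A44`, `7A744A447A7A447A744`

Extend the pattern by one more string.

A447A7A44447A744A447A7A447A744A447A7A4444

Replace each of the 19 characters of 7A744A447A7A447A744 in place — A44 7A7 A44 4 4 7A7 4 4 A44 7A7 A44 7A7 4 4 A44 7A7 A44 4 4 — and concatenate.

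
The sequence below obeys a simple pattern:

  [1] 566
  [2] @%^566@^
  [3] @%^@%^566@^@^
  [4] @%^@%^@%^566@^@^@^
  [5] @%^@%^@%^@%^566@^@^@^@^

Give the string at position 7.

Each term wraps the previous one in @%^ on the left and @^ on the right.
From @%^@%^@%^@%^566@^@^@^@^, 2 further steps: @%^@%^@%^@%^566@^@^@^@^ → @%^@%^@%^@%^@%^566@^@^@^@^@^ → (answer).

@%^@%^@%^@%^@%^@%^566@^@^@^@^@^@^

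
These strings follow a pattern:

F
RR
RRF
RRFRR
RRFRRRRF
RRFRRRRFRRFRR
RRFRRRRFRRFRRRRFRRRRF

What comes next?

RRFRRRRFRRFRRRRFRRRRFRRFRRRRFRRFRR

From term 3 onward, concatenate the last term with the second-to-last: RR·F = RRF, RRF·RR = RRFRR, …
Continuing: RRFRRRRFRRFRRRRFRRRRF · RRFRRRRFRRFRR gives term 8.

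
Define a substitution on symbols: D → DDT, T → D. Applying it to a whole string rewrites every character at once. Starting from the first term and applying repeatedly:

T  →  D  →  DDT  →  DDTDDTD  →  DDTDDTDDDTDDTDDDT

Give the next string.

Rewriting the 17 symbols of DDTDDTDDDTDDTDDDT one by one yields DDT DDT D DDT DDT D DDT DDT DDT D DDT DDT D DDT DDT DDT D; concatenated:

DDTDDTDDDTDDTDDDTDDTDDTDDDTDDTDDDTDDTDDTD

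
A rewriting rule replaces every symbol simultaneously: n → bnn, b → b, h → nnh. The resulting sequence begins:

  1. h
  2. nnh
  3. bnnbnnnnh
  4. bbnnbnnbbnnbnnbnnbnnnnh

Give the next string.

Rewriting the 23 symbols of bbnnbnnbbnnbnnbnnbnnnnh one by one yields b b bnn bnn b bnn bnn b b bnn bnn b bnn bnn b bnn bnn b bnn bnn bnn bnn nnh; concatenated:

bbbnnbnnbbnnbnnbbbnnbnnbbnnbnnbbnnbnnbbnnbnnbnnbnnnnh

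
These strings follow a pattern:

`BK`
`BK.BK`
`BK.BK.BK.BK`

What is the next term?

Every step duplicates the string with '.' between the halves.
Doubling BK.BK.BK.BK with '.' between the halves:

BK.BK.BK.BK.BK.BK.BK.BK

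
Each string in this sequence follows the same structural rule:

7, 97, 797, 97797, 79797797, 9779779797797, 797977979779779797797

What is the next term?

From term 3 onward, concatenate the second-to-last term with the last: 7·97 = 797, 97·797 = 97797, …
The next term joins 9779779797797 and 797977979779779797797.

9779779797797797977979779779797797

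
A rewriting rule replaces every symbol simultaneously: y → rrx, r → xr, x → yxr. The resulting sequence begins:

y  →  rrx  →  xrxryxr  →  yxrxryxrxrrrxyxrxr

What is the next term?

φ(yxrxryxrxrrrxyxrxr) expands symbol-by-symbol to rrx yxr xr yxr xr rrx yxr xr yxr xr xr xr yxr rrx yxr xr yxr xr; joining the 18 pieces gives the next term.

rrxyxrxryxrxrrrxyxrxryxrxrxrxryxrrrxyxrxryxrxr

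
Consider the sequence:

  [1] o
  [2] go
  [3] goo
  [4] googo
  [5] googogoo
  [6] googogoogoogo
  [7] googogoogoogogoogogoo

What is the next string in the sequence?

googogoogoogogoogogoogoogogoogoogo

Each term (from the third on) is the previous term followed by the one before it: term 3 = go·o = goo.
The next term joins googogoogoogogoogogoo and googogoogoogo.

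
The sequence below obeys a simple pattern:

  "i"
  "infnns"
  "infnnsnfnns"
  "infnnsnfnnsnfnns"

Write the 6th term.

infnnsnfnnsnfnnsnfnnsnfnns

Every step adds nfnns to the end: s(k+1) = s(k)·nfnns.
From infnnsnfnnsnfnns, 2 further steps: infnnsnfnnsnfnns → infnnsnfnnsnfnnsnfnns → (answer).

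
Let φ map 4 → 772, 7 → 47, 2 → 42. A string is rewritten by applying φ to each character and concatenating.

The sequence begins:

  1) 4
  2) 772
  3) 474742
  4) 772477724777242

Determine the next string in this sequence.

Rewriting the 15 symbols of 772477724777242 one by one yields 47 47 42 772 47 47 47 42 772 47 47 47 42 772 42; concatenated:

474742772474747427724747474277242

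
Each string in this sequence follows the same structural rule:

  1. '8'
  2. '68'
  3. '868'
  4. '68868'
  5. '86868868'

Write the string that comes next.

This is a Fibonacci-style word recurrence s(k) = s(k−2)·s(k−1): e.g. 8·68 = 868.
Continuing: 68868 · 86868868 gives term 6.

6886886868868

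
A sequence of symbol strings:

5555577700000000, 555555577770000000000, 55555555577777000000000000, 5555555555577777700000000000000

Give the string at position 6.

55555555555555577777777000000000000000000

Reading off run lengths: 5 runs 5, 7, 9, 11; 7 runs 3, 4, 5, 6; 0 runs 8, 10, 12, 14 — each is linear in n, where the shown terms are n = 3, 4, 5, 6.
Setting n = 8 gives 15, 8, 18 characters in each block.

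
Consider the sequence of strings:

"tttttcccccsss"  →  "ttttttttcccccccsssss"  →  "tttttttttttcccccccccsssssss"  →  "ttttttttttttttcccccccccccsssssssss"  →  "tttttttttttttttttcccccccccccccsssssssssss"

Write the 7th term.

tttttttttttttttttttttttcccccccccccccccccsssssssssssssss

Each string has the form t^{3n-1} c^{2n+1} s^{2n-1}, where the shown terms are n = 2, 3, 4, 5, 6.
At n = 8 the blocks have lengths 23, 17, 15.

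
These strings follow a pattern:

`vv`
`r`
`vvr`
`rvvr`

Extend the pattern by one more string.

vvrrvvr

This is a Fibonacci-style word recurrence s(k) = s(k−2)·s(k−1): e.g. vv·r = vvr.
Continuing: vvr · rvvr gives term 5.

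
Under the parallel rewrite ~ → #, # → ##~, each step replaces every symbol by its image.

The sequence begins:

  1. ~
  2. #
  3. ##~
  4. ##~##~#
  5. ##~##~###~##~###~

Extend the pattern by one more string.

Replace each of the 17 characters of ##~##~###~##~###~ in place — ##~ ##~ # ##~ ##~ # ##~ ##~ ##~ # ##~ ##~ # ##~ ##~ ##~ # — and concatenate.

##~##~###~##~###~##~##~###~##~###~##~##~#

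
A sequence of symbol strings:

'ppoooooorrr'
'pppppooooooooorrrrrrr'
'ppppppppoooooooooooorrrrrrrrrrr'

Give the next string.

pppppppppppooooooooooooooorrrrrrrrrrrrrrr

Each string has the form p^{3n-1} o^{3n+3} r^{4n-1} (n = 1, 2, …).
Setting n = 4 gives 11, 15, 15 characters in each block.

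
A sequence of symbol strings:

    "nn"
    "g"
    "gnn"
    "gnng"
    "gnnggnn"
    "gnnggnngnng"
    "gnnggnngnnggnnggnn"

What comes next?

Each term (from the third on) is the previous term followed by the one before it: term 3 = g·nn = gnn.
So term 8 is gnnggnngnnggnnggnn·gnnggnngnng.

gnnggnngnnggnnggnngnnggnngnng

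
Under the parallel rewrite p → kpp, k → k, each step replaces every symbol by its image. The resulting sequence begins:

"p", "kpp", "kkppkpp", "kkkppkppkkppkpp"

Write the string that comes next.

kkkkppkppkkppkppkkkppkppkkppkpp

φ(kkkppkppkkppkpp) expands symbol-by-symbol to k k k kpp kpp k kpp kpp k k kpp kpp k kpp kpp; joining the 15 pieces gives the next term.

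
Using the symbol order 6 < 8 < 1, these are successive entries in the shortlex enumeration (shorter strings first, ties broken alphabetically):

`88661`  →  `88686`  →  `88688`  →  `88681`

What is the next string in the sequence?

Treat 88681 as a base-3 numeral over the given alphabet and add one, carrying through any trailing 1's.

88616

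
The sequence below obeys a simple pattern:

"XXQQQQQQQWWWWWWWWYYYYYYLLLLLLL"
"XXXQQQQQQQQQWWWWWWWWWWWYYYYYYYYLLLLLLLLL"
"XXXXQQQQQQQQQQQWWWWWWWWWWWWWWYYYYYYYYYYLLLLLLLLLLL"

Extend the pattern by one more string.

Term n consists of n-1 X's, followed by 2n+1 Q's, followed by 3n-1 W's, followed by 2n Y's, followed by 2n+1 L's, where the shown terms are n = 3, 4, 5.
At n = 6 the blocks have lengths 5, 13, 17, 12, 13.

XXXXXQQQQQQQQQQQQQWWWWWWWWWWWWWWWWWYYYYYYYYYYYYLLLLLLLLLLLLL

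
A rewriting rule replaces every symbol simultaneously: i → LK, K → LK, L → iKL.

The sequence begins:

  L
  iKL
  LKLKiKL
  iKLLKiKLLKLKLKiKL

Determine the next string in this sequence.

LKLKiKLiKLLKLKLKiKLiKLLKiKLLKiKLLKLKLKiKL

Applying the rule to each of the 17 symbols of iKLLKiKLLKLKLKiKL gives the pieces LK LK iKL iKL LK LK LK iKL iKL LK iKL LK iKL LK LK LK iKL, which concatenate to the answer.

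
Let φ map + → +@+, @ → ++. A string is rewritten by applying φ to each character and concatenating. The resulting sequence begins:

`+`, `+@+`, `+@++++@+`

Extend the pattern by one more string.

+@++++@++@++@++@++++@+

Rewriting each symbol of +@++++@+: +→+@+, @→++, +→+@+, +→+@+, +→+@+, +→+@+, @→++, +→+@+, which concatenates to +@+ ++ +@+ +@+ +@+ +@+ ++ +@+.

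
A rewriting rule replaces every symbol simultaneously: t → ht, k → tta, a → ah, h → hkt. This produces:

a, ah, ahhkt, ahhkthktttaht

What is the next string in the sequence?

ahhkthktttahthktttahththtahhktht

Applying the rule to each of the 13 symbols of ahhkthktttaht gives the pieces ah hkt hkt tta ht hkt tta ht ht ht ah hkt ht, which concatenate to the answer.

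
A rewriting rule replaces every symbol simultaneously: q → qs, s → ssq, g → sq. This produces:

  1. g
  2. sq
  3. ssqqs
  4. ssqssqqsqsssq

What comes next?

Applying the rule to each of the 13 symbols of ssqssqqsqsssq gives the pieces ssq ssq qs ssq ssq qs qs ssq qs ssq ssq ssq qs, which concatenate to the answer.

ssqssqqsssqssqqsqsssqqsssqssqssqqs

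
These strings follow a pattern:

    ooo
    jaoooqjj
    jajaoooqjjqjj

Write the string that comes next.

Every step adds ja to the front and qjj to the end of the previous string.
Applying this once more to jajaoooqjjqjj:

jajajaoooqjjqjjqjj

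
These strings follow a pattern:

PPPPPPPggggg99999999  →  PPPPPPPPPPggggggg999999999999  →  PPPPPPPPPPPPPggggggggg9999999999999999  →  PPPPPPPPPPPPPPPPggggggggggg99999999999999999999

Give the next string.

The n-th term is 3n+1 P's then 2n+1 g's then 4n 9's, where the shown terms are n = 2, 3, 4, 5.
At n = 6 the blocks have lengths 19, 13, 24.

PPPPPPPPPPPPPPPPPPPggggggggggggg999999999999999999999999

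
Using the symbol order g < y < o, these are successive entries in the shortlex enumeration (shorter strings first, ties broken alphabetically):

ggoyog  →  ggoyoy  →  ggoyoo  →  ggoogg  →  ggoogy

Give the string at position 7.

Continuing the enumeration 2 steps past ggoogy: ggoogy → ggoogo → (answer).

ggooyg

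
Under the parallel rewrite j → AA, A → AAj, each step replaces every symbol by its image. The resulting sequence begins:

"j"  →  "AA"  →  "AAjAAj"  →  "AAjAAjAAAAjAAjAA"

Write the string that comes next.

Rewriting the 16 symbols of AAjAAjAAAAjAAjAA one by one yields AAj AAj AA AAj AAj AA AAj AAj AAj AAj AA AAj AAj AA AAj AAj; concatenated:

AAjAAjAAAAjAAjAAAAjAAjAAjAAjAAAAjAAjAAAAjAAj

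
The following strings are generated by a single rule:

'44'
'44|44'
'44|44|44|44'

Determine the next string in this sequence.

44|44|44|44|44|44|44|44

s(k+1) = s(k)·|·s(k) — each term doubles the last with '|' between the halves.
One more doubling of 44|44|44|44 gives the answer.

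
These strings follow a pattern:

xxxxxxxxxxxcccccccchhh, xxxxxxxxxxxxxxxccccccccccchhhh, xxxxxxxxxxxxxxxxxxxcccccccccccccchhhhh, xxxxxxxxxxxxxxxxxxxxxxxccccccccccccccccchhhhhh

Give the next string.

Term n consists of 4n+3 x's, followed by 3n+2 c's, followed by n+1 h's, where the shown terms are n = 2, 3, 4, 5.
At n = 6 the blocks have lengths 27, 20, 7.

xxxxxxxxxxxxxxxxxxxxxxxxxxxcccccccccccccccccccchhhhhhh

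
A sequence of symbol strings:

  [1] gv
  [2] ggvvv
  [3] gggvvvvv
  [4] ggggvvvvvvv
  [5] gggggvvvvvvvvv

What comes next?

ggggggvvvvvvvvvvv

The n-th term is n g's then 2n-1 v's (n = 1, 2, …).
For the next term, n = 6, so the run lengths are 6, 11.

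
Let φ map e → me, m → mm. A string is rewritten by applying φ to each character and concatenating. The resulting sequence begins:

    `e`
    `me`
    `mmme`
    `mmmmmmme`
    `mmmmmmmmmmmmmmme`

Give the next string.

φ(mmmmmmmmmmmmmmme) expands symbol-by-symbol to mm mm mm mm mm mm mm mm mm mm mm mm mm mm mm me; joining the 16 pieces gives the next term.

mmmmmmmmmmmmmmmmmmmmmmmmmmmmmmme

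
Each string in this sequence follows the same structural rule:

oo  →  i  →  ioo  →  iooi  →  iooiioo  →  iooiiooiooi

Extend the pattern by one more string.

iooiiooiooiiooiioo

This is a Fibonacci-style word recurrence s(k) = s(k−1)·s(k−2): e.g. i·oo = ioo.
The next term joins iooiiooiooi and iooiioo.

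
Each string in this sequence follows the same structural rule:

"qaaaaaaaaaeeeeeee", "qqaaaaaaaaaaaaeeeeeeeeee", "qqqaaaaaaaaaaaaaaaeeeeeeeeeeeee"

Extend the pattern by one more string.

qqqqaaaaaaaaaaaaaaaaaaeeeeeeeeeeeeeeee

The n-th term is n-2 q's then 3n a's then 3n-2 e's, where the shown terms are n = 3, 4, 5.
For the next term, n = 6, so the run lengths are 4, 18, 16.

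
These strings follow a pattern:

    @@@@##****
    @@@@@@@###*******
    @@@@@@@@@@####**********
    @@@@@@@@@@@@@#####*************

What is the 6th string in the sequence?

@@@@@@@@@@@@@@@@@@@#######*******************

Reading off run lengths: @ runs 4, 7, 10, 13; # runs 2, 3, 4, 5; * runs 4, 7, 10, 13 — each is linear in n (n = 1, 2, …).
At n = 6 the blocks have lengths 19, 7, 19.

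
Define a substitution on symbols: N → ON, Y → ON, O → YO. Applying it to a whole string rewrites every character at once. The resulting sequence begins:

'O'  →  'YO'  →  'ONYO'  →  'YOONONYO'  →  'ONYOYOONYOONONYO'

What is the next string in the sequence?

YOONONYOONYOYOONONYOYOONYOONONYO

φ(ONYOYOONYOONONYO) expands symbol-by-symbol to YO ON ON YO ON YO YO ON ON YO YO ON YO ON ON YO; joining the 16 pieces gives the next term.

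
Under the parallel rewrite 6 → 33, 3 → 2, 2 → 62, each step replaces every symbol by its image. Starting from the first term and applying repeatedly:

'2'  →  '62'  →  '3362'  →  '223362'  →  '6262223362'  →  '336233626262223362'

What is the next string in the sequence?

223362223362336233626262223362

Applying the rule to each of the 18 symbols of 336233626262223362 gives the pieces 2 2 33 62 2 2 33 62 33 62 33 62 62 62 2 2 33 62, which concatenate to the answer.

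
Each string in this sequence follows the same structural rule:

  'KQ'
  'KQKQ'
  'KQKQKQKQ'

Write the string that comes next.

KQKQKQKQKQKQKQKQ

Each string is two copies of the previous one concatenated.
One more doubling of KQKQKQKQ gives the answer.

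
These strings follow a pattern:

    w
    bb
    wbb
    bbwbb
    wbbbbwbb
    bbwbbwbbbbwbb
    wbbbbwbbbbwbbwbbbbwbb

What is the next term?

bbwbbwbbbbwbbwbbbbwbbbbwbbwbbbbwbb

Each term (from the third on) is the two preceding terms concatenated in order: term 3 = w·bb = wbb.
So term 8 is bbwbbwbbbbwbb·wbbbbwbbbbwbbwbbbbwbb.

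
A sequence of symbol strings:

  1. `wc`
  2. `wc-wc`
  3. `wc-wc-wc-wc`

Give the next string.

Every step duplicates the string with '-' between the halves.
Doubling wc-wc-wc-wc with '-' between the halves:

wc-wc-wc-wc-wc-wc-wc-wc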